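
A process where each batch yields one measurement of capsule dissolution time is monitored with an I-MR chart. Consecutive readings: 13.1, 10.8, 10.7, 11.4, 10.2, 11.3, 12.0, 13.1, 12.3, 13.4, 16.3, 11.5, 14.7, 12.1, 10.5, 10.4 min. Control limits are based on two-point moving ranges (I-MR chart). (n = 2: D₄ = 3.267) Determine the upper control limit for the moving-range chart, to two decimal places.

Moving ranges: 2.3, 0.1, 0.7, 1.2, 1.1, 0.7, 1.1, 0.8, 1.1, 2.9, 4.8, 3.2, 2.6, 1.6, 0.1; M̄R̄ = 24.3000 / 15 = 1.6200
UCL_MR = D₄·M̄R̄ = 3.267 × 1.6200 = 5.2925

5.29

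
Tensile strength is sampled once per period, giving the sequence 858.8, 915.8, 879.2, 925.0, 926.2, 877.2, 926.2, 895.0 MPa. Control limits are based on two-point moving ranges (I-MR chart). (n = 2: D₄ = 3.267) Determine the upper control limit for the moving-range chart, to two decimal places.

125.92

Moving ranges: 57.0, 36.6, 45.8, 1.2, 49.0, 49.0, 31.2; M̄R̄ = 269.8000 / 7 = 38.5429
UCL_MR = D₄·M̄R̄ = 3.267 × 38.5429 = 125.9195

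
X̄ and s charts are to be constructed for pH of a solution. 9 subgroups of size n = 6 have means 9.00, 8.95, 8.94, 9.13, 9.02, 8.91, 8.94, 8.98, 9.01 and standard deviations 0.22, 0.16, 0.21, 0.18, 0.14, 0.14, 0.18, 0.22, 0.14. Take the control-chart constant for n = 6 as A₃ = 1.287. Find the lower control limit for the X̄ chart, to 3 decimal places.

X̄̄ = (9.00 + 8.95 + 8.94 + 9.13 + 9.02 + 8.91 + 8.94 + 8.98 + 9.01) / 9 = 8.9867
s̄ = (0.22 + 0.16 + 0.21 + 0.18 + 0.14 + 0.14 + 0.18 + 0.22 + 0.14) / 9 = 0.1767
LCL = X̄̄ − A₃·s̄ = 8.9867 − 1.287 × 0.1767 = 8.7593

8.759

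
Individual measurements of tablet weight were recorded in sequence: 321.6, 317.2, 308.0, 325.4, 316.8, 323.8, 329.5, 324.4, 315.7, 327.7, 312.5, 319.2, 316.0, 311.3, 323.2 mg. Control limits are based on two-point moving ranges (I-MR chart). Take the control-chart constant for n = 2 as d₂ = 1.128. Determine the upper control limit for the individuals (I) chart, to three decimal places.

342.245

X̄ = (321.6 + 317.2 + 308.0 + 325.4 + 316.8 + 323.8 + 329.5 + 324.4 + 315.7 + 327.7 + 312.5 + 319.2 + 316.0 + 311.3 + 323.2) / 15 = 319.4867
Moving ranges: 4.4, 9.2, 17.4, 8.6, 7.0, 5.7, 5.1, 8.7, 12.0, 15.2, 6.7, 3.2, 4.7, 11.9; M̄R̄ = 119.8000 / 14 = 8.5571
UCL = X̄ + 3·M̄R̄/d₂ = 319.4867 + 3 × 8.5571 / 1.128 = 342.2450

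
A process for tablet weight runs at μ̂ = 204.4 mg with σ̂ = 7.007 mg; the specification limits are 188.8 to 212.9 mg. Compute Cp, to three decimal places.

Cp = (USL − LSL) / (6σ̂) = (212.9 − 188.8) / (6 × 7.007) = 24.1000 / 42.0420 = 0.5732

0.573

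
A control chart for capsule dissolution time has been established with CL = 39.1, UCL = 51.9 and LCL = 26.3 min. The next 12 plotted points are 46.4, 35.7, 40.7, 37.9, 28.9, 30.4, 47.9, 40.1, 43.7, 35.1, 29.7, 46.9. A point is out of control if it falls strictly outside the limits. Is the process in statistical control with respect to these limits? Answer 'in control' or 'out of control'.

All 12 points lie within [26.3, 51.9].

in control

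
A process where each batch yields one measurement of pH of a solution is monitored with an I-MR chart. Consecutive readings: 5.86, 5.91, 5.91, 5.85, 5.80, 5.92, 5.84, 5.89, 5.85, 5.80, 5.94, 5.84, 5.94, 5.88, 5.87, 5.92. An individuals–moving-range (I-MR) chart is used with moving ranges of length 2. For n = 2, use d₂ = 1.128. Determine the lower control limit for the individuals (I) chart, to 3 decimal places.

X̄ = (5.86 + 5.91 + 5.91 + 5.85 + 5.80 + 5.92 + 5.84 + 5.89 + 5.85 + 5.80 + 5.94 + 5.84 + 5.94 + 5.88 + 5.87 + 5.92) / 16 = 5.8762
Moving ranges: 0.05, 0.00, 0.06, 0.05, 0.12, 0.08, 0.05, 0.04, 0.05, 0.14, 0.10, 0.10, 0.06, 0.01, 0.05; M̄R̄ = 0.9600 / 15 = 0.0640
LCL = X̄ − 3·M̄R̄/d₂ = 5.8762 − 3 × 0.0640 / 1.128 = 5.7060

5.706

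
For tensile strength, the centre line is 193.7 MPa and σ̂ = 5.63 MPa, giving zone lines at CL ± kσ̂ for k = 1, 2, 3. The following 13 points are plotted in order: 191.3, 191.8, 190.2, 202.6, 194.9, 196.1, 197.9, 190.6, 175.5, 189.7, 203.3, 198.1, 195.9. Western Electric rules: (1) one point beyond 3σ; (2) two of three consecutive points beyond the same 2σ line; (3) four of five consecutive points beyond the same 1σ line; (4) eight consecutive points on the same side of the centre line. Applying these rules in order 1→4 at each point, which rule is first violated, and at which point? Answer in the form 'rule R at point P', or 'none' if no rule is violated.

rule 1 at point 9

Zone of each point (C = within 1σ̂, B = 1σ̂–2σ̂, A = 2σ̂–3σ̂, * = beyond 3σ̂; sign = side of CL): 1:-C, 2:-C, 3:-C, 4:+B, 5:+C, 6:+C, 7:+C, 8:-C, 9:-*, 10:-C, 11:+B, 12:+C, 13:+C
Rule 1 (one point beyond the 3σ limits) is satisfied at point 9.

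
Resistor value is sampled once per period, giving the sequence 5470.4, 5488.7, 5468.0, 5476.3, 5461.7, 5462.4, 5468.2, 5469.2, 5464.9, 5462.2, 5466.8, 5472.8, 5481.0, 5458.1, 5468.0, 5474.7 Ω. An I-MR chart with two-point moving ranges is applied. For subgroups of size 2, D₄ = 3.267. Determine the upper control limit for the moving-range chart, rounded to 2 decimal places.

Moving ranges: 18.3, 20.7, 8.3, 14.6, 0.7, 5.8, 1.0, 4.3, 2.7, 4.6, 6.0, 8.2, 22.9, 9.9, 6.7; M̄R̄ = 134.7000 / 15 = 8.9800
UCL_MR = D₄·M̄R̄ = 3.267 × 8.9800 = 29.3377

29.34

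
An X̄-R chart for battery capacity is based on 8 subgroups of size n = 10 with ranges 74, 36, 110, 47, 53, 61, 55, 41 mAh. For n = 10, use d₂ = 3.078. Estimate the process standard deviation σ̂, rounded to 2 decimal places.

19.37

R̄ = (74 + 36 + 110 + 47 + 53 + 61 + 55 + 41) / 8 = 59.6250
σ̂ = R̄ / d₂ = 59.6250 / 3.078 = 19.3713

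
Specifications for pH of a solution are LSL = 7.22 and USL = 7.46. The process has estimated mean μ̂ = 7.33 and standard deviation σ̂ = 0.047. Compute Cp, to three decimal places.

0.851

Cp = (USL − LSL) / (6σ̂) = (7.46 − 7.22) / (6 × 0.047) = 0.2400 / 0.2820 = 0.8511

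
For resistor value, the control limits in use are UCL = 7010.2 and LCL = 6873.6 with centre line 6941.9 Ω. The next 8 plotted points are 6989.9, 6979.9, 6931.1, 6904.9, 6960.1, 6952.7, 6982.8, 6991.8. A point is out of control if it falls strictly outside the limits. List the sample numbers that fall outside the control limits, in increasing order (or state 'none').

none

All 8 points lie within [6873.6, 7010.2].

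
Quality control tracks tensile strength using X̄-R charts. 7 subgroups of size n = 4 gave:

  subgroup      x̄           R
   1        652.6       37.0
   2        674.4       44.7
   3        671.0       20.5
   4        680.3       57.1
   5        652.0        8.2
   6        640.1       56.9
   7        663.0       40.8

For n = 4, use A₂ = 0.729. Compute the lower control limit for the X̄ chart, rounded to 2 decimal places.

X̄̄ = (652.6 + 674.4 + 671.0 + 680.3 + 652.0 + 640.1 + 663.0) / 7 = 4633.4000 / 7 = 661.9143
R̄ = (37.0 + 44.7 + 20.5 + 57.1 + 8.2 + 56.9 + 40.8) / 7 = 265.2000 / 7 = 37.8857
LCL = X̄̄ − A₂·R̄ = 661.9143 − 0.729 × 37.8857 = 634.2956

634.30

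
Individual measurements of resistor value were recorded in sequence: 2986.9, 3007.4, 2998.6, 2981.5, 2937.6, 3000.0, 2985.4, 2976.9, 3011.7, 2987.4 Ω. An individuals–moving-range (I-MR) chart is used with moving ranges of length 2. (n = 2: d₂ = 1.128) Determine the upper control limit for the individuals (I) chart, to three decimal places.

X̄ = (2986.9 + 3007.4 + 2998.6 + 2981.5 + 2937.6 + 3000.0 + 2985.4 + 2976.9 + 3011.7 + 2987.4) / 10 = 2987.3400
Moving ranges: 20.5, 8.8, 17.1, 43.9, 62.4, 14.6, 8.5, 34.8, 24.3; M̄R̄ = 234.9000 / 9 = 26.1000
UCL = X̄ + 3·M̄R̄/d₂ = 2987.3400 + 3 × 26.1000 / 1.128 = 3056.7549

3056.755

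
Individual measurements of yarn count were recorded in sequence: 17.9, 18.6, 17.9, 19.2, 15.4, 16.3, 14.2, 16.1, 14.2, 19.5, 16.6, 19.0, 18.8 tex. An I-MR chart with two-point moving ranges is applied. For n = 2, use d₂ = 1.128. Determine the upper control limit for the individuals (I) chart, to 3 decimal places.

X̄ = (17.9 + 18.6 + 17.9 + 19.2 + 15.4 + 16.3 + 14.2 + 16.1 + 14.2 + 19.5 + 16.6 + 19.0 + 18.8) / 13 = 17.2077
Moving ranges: 0.7, 0.7, 1.3, 3.8, 0.9, 2.1, 1.9, 1.9, 5.3, 2.9, 2.4, 0.2; M̄R̄ = 24.1000 / 12 = 2.0083
UCL = X̄ + 3·M̄R̄/d₂ = 17.2077 + 3 × 2.0083 / 1.128 = 22.5490

22.549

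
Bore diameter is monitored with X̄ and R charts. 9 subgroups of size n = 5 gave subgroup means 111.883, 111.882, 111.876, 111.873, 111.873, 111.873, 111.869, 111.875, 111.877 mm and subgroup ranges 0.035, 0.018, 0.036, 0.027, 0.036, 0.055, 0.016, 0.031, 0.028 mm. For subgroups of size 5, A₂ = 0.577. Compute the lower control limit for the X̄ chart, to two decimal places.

X̄̄ = (111.883 + 111.882 + 111.876 + 111.873 + 111.873 + 111.873 + 111.869 + 111.875 + 111.877) / 9 = 1006.8810 / 9 = 111.8757
R̄ = (0.035 + 0.018 + 0.036 + 0.027 + 0.036 + 0.055 + 0.016 + 0.031 + 0.028) / 9 = 0.2820 / 9 = 0.0313
LCL = X̄̄ − A₂·R̄ = 111.8757 − 0.577 × 0.0313 = 111.8576

111.86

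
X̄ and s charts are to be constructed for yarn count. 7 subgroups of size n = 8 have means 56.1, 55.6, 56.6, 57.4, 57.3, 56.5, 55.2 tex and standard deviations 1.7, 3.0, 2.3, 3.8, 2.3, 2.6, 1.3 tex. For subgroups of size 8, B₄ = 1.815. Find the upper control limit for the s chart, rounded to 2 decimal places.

4.41

s̄ = (1.7 + 3.0 + 2.3 + 3.8 + 2.3 + 2.6 + 1.3) / 7 = 2.4286
UCL_s = B₄·s̄ = 1.815 × 2.4286 = 4.4079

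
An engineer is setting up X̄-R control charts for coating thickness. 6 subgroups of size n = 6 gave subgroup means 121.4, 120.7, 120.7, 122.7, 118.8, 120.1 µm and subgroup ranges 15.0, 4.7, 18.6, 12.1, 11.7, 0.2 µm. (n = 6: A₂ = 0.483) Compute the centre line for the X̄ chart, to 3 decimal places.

X̄̄ = (121.4 + 120.7 + 120.7 + 122.7 + 118.8 + 120.1) / 6 = 724.4000 / 6 = 120.7333
CL = X̄̄ = 120.7333

120.733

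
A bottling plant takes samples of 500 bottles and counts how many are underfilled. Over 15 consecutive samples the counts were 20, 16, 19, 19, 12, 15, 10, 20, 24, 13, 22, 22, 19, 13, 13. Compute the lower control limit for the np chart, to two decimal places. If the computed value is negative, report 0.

4.93

p̄ = Σdᵢ / (k·n) = 257 / (15 × 500) = 0.03427
LCL = np̄ − 3·√(np̄(1−p̄)) = 17.1333 − 3 × 4.0677 = 4.9302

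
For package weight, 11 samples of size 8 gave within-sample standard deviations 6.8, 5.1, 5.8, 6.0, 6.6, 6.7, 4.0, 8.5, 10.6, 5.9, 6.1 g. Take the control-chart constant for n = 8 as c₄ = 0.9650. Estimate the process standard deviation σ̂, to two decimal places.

6.79

s̄ = (6.8 + 5.1 + 5.8 + 6.0 + 6.6 + 6.7 + 4.0 + 8.5 + 10.6 + 5.9 + 6.1) / 11 = 6.5545
σ̂ = s̄ / c₄ = 6.5545 / 0.9650 = 6.7923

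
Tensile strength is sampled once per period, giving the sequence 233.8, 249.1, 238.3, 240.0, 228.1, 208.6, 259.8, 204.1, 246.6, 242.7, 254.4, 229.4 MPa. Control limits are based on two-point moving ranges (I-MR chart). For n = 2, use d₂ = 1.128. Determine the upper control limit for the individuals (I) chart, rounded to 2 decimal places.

X̄ = (233.8 + 249.1 + 238.3 + 240.0 + 228.1 + 208.6 + 259.8 + 204.1 + 246.6 + 242.7 + 254.4 + 229.4) / 12 = 236.2417
Moving ranges: 15.3, 10.8, 1.7, 11.9, 19.5, 51.2, 55.7, 42.5, 3.9, 11.7, 25.0; M̄R̄ = 249.2000 / 11 = 22.6545
UCL = X̄ + 3·M̄R̄/d₂ = 236.2417 + 3 × 22.6545 / 1.128 = 296.4931

296.49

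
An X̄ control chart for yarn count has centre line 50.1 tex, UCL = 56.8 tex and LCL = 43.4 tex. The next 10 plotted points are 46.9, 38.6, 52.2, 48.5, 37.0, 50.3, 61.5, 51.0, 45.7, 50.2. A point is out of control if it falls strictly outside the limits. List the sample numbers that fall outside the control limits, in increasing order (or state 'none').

2, 5, 7

Compare each point to [43.4, 56.8]: sample 2 = 38.6 < LCL; sample 5 = 37.0 < LCL; sample 7 = 61.5 > UCL.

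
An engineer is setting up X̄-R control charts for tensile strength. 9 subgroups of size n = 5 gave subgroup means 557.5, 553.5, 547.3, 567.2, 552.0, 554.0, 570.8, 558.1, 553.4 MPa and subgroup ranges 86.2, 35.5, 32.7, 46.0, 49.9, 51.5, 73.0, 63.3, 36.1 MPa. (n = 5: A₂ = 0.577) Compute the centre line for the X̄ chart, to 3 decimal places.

X̄̄ = (557.5 + 553.5 + 547.3 + 567.2 + 552.0 + 554.0 + 570.8 + 558.1 + 553.4) / 9 = 5013.8000 / 9 = 557.0889
CL = X̄̄ = 557.0889

557.089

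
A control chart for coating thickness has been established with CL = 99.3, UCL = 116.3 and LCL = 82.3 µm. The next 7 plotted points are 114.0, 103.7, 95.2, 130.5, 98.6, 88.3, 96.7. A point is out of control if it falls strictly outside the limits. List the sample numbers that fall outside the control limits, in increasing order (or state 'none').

4

Compare each point to [82.3, 116.3]: sample 4 = 130.5 > UCL.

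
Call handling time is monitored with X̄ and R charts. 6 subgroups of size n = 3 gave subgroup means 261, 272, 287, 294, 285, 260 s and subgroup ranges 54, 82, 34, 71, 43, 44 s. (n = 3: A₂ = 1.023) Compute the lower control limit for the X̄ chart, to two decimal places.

220.58

X̄̄ = (261 + 272 + 287 + 294 + 285 + 260) / 6 = 1659.0000 / 6 = 276.5000
R̄ = (54 + 82 + 34 + 71 + 43 + 44) / 6 = 328.0000 / 6 = 54.6667
LCL = X̄̄ − A₂·R̄ = 276.5000 − 1.023 × 54.6667 = 220.5760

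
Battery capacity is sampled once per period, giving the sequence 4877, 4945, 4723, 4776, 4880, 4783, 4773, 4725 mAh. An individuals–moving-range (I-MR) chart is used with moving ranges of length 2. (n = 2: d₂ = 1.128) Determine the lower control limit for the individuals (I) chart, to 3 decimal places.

X̄ = (4877 + 4945 + 4723 + 4776 + 4880 + 4783 + 4773 + 4725) / 8 = 4810.2500
Moving ranges: 68, 222, 53, 104, 97, 10, 48; M̄R̄ = 602.0000 / 7 = 86.0000
LCL = X̄ − 3·M̄R̄/d₂ = 4810.2500 − 3 × 86.0000 / 1.128 = 4581.5266

4581.527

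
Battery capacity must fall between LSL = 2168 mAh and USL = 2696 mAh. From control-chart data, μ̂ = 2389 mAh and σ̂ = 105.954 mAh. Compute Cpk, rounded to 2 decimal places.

0.70

Cpu = (USL − μ̂) / (3σ̂) = (2696 − 2389) / (3 × 105.954) = 0.9658; Cpl = (μ̂ − LSL) / (3σ̂) = (2389 − 2168) / (3 × 105.954) = 0.6953; Cpk = min(Cpu, Cpl) = 0.6953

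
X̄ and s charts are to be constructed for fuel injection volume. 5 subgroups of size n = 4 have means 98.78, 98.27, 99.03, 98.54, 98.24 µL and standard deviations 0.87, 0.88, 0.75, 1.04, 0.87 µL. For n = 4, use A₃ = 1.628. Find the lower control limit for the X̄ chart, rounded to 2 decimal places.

X̄̄ = (98.78 + 98.27 + 99.03 + 98.54 + 98.24) / 5 = 98.5720
s̄ = (0.87 + 0.88 + 0.75 + 1.04 + 0.87) / 5 = 0.8820
LCL = X̄̄ − A₃·s̄ = 98.5720 − 1.628 × 0.8820 = 97.1361

97.14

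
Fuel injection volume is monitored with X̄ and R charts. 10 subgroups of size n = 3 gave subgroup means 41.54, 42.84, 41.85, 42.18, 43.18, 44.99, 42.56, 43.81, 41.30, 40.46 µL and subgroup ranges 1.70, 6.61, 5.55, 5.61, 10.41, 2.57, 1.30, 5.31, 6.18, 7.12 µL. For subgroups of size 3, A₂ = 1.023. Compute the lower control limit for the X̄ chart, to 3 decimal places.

X̄̄ = (41.54 + 42.84 + 41.85 + 42.18 + 43.18 + 44.99 + 42.56 + 43.81 + 41.30 + 40.46) / 10 = 424.7100 / 10 = 42.4710
R̄ = (1.70 + 6.61 + 5.55 + 5.61 + 10.41 + 2.57 + 1.30 + 5.31 + 6.18 + 7.12) / 10 = 52.3600 / 10 = 5.2360
LCL = X̄̄ − A₂·R̄ = 42.4710 − 1.023 × 5.2360 = 37.1146

37.115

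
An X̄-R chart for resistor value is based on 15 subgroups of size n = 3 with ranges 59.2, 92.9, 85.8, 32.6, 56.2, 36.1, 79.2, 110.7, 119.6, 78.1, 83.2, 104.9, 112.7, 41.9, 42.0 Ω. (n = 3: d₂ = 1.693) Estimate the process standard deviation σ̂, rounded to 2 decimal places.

R̄ = (59.2 + 92.9 + 85.8 + 32.6 + 56.2 + 36.1 + 79.2 + 110.7 + 119.6 + 78.1 + 83.2 + 104.9 + 112.7 + 41.9 + 42.0) / 15 = 75.6733
σ̂ = R̄ / d₂ = 75.6733 / 1.693 = 44.6978

44.70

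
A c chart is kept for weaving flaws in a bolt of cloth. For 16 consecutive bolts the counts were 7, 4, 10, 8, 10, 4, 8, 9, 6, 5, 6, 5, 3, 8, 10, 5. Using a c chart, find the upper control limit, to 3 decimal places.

c̄ = (7 + 4 + 10 + 8 + 10 + 4 + 8 + 9 + 6 + 5 + 6 + 5 + 3 + 8 + 10 + 5) / 16 = 108 / 16 = 6.7500
UCL = c̄ + 3√c̄ = 6.7500 + 3 × √6.7500 = 6.7500 + 3 × 2.5981 = 14.5442

14.544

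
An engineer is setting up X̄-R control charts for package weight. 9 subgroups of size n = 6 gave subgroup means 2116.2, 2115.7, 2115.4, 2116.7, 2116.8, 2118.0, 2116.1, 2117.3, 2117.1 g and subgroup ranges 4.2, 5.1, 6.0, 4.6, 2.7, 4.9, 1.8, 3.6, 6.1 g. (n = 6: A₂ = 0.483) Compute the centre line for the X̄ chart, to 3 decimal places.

2116.589

X̄̄ = (2116.2 + 2115.7 + 2115.4 + 2116.7 + 2116.8 + 2118.0 + 2116.1 + 2117.3 + 2117.1) / 9 = 19049.3000 / 9 = 2116.5889
CL = X̄̄ = 2116.5889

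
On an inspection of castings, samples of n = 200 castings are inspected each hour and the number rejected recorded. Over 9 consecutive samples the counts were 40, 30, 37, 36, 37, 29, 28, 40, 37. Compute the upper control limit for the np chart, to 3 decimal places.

50.989

p̄ = Σdᵢ / (k·n) = 314 / (9 × 200) = 0.17444
UCL = np̄ + 3·√(np̄(1−p̄)) = 34.8889 + 3 × √(34.8889×0.82556) = 34.8889 + 3 × 5.3668 = 50.9893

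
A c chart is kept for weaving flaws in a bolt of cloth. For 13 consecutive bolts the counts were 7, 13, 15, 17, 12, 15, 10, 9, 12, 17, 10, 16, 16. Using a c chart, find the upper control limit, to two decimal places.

c̄ = (7 + 13 + 15 + 17 + 12 + 15 + 10 + 9 + 12 + 17 + 10 + 16 + 16) / 13 = 169 / 13 = 13.0000
UCL = c̄ + 3√c̄ = 13.0000 + 3 × √13.0000 = 13.0000 + 3 × 3.6056 = 23.8167

23.82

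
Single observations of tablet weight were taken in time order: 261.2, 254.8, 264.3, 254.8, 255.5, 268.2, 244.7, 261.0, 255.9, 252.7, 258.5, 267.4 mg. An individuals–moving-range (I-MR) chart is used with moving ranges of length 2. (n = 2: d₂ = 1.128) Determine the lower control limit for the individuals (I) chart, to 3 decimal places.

233.685

X̄ = (261.2 + 254.8 + 264.3 + 254.8 + 255.5 + 268.2 + 244.7 + 261.0 + 255.9 + 252.7 + 258.5 + 267.4) / 12 = 258.2500
Moving ranges: 6.4, 9.5, 9.5, 0.7, 12.7, 23.5, 16.3, 5.1, 3.2, 5.8, 8.9; M̄R̄ = 101.6000 / 11 = 9.2364
LCL = X̄ − 3·M̄R̄/d₂ = 258.2500 − 3 × 9.2364 / 1.128 = 233.6852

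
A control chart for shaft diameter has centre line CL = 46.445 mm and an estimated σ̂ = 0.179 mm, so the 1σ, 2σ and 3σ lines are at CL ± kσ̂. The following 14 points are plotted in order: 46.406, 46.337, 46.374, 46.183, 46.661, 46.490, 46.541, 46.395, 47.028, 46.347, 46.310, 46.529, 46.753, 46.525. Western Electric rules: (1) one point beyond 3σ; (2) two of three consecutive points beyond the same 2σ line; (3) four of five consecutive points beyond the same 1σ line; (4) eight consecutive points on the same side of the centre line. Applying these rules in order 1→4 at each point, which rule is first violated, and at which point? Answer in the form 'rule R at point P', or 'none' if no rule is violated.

Zone of each point (C = within 1σ̂, B = 1σ̂–2σ̂, A = 2σ̂–3σ̂, * = beyond 3σ̂; sign = side of CL): 1:-C, 2:-C, 3:-C, 4:-B, 5:+B, 6:+C, 7:+C, 8:-C, 9:+*, 10:-C, 11:-C, 12:+C, 13:+B, 14:+C
Rule 1 (one point beyond the 3σ limits) is satisfied at point 9.

rule 1 at point 9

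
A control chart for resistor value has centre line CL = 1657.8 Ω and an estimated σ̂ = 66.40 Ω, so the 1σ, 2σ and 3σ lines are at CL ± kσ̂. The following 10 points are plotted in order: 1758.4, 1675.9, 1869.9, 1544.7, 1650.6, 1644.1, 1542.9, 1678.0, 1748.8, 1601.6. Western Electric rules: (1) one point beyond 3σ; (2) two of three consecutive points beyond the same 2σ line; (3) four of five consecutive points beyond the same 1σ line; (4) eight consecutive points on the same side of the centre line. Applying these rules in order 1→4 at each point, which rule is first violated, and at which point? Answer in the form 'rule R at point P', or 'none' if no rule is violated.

rule 1 at point 3

Zone of each point (C = within 1σ̂, B = 1σ̂–2σ̂, A = 2σ̂–3σ̂, * = beyond 3σ̂; sign = side of CL): 1:+B, 2:+C, 3:+*, 4:-B, 5:-C, 6:-C, 7:-B, 8:+C, 9:+B, 10:-C
Rule 1 (one point beyond the 3σ limits) is satisfied at point 3.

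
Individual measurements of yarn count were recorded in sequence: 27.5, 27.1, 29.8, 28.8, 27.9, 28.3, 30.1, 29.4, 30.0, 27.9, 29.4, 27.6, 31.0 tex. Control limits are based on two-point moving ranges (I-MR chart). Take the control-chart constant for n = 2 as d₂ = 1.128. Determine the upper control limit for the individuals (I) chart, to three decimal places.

X̄ = (27.5 + 27.1 + 29.8 + 28.8 + 27.9 + 28.3 + 30.1 + 29.4 + 30.0 + 27.9 + 29.4 + 27.6 + 31.0) / 13 = 28.8308
Moving ranges: 0.4, 2.7, 1.0, 0.9, 0.4, 1.8, 0.7, 0.6, 2.1, 1.5, 1.8, 3.4; M̄R̄ = 17.3000 / 12 = 1.4417
UCL = X̄ + 3·M̄R̄/d₂ = 28.8308 + 3 × 1.4417 / 1.128 = 32.6650

32.665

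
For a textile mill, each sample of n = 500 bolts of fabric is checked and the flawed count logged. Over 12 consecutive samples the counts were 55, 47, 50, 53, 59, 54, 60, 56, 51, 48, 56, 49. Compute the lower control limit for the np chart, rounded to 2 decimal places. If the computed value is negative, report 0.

32.49

p̄ = Σdᵢ / (k·n) = 638 / (12 × 500) = 0.10633
LCL = np̄ − 3·√(np̄(1−p̄)) = 53.1667 − 3 × 6.8930 = 32.4877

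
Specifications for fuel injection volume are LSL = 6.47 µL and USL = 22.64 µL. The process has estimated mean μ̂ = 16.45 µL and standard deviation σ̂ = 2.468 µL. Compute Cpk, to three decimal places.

Cpu = (USL − μ̂) / (3σ̂) = (22.64 − 16.45) / (3 × 2.468) = 0.8360; Cpl = (μ̂ − LSL) / (3σ̂) = (16.45 − 6.47) / (3 × 2.468) = 1.3479; Cpk = min(Cpu, Cpl) = 0.8360

0.836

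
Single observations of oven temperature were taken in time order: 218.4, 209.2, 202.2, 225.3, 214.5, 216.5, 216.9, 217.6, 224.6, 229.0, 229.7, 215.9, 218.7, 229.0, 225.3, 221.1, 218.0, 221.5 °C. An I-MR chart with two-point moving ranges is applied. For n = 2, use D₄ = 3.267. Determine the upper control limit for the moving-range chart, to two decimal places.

Moving ranges: 9.2, 7.0, 23.1, 10.8, 2.0, 0.4, 0.7, 7.0, 4.4, 0.7, 13.8, 2.8, 10.3, 3.7, 4.2, 3.1, 3.5; M̄R̄ = 106.7000 / 17 = 6.2765
UCL_MR = D₄·M̄R̄ = 3.267 × 6.2765 = 20.5052

20.51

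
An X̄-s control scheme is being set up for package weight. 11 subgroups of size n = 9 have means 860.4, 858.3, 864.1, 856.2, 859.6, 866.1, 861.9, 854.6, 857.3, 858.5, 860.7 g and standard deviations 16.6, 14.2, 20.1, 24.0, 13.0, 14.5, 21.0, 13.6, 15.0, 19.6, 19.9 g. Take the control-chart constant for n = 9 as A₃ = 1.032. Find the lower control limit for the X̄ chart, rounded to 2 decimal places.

841.82

X̄̄ = (860.4 + 858.3 + 864.1 + 856.2 + 859.6 + 866.1 + 861.9 + 854.6 + 857.3 + 858.5 + 860.7) / 11 = 859.7909
s̄ = (16.6 + 14.2 + 20.1 + 24.0 + 13.0 + 14.5 + 21.0 + 13.6 + 15.0 + 19.6 + 19.9) / 11 = 17.4091
LCL = X̄̄ − A₃·s̄ = 859.7909 − 1.032 × 17.4091 = 841.8247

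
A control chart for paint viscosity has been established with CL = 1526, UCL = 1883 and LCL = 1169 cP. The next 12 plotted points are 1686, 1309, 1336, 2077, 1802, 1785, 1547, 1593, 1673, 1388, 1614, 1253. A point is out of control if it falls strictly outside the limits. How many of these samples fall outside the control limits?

Compare each point to [1169, 1883]: sample 4 = 2077 > UCL.

1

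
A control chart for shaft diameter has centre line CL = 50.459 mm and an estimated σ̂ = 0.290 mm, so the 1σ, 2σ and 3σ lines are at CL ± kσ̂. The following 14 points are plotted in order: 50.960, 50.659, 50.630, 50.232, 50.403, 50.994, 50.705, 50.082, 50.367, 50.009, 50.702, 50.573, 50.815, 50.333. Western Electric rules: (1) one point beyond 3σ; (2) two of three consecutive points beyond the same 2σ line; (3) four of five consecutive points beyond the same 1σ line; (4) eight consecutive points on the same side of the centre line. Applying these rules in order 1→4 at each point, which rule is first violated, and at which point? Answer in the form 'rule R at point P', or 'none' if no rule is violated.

none

Zone of each point (C = within 1σ̂, B = 1σ̂–2σ̂, A = 2σ̂–3σ̂, * = beyond 3σ̂; sign = side of CL): 1:+B, 2:+C, 3:+C, 4:-C, 5:-C, 6:+B, 7:+C, 8:-B, 9:-C, 10:-B, 11:+C, 12:+C, 13:+B, 14:-C
No rule fires across all 14 points.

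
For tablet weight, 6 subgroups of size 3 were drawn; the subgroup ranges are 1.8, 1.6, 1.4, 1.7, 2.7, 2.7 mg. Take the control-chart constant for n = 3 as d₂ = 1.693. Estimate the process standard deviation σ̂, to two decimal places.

1.17

R̄ = (1.8 + 1.6 + 1.4 + 1.7 + 2.7 + 2.7) / 6 = 1.9833
σ̂ = R̄ / d₂ = 1.9833 / 1.693 = 1.1715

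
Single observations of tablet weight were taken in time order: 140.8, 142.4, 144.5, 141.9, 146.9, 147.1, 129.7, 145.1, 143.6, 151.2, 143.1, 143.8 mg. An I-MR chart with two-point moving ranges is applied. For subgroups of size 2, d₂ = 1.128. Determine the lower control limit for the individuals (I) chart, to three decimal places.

X̄ = (140.8 + 142.4 + 144.5 + 141.9 + 146.9 + 147.1 + 129.7 + 145.1 + 143.6 + 151.2 + 143.1 + 143.8) / 12 = 143.3417
Moving ranges: 1.6, 2.1, 2.6, 5.0, 0.2, 17.4, 15.4, 1.5, 7.6, 8.1, 0.7; M̄R̄ = 62.2000 / 11 = 5.6545
LCL = X̄ − 3·M̄R̄/d₂ = 143.3417 − 3 × 5.6545 / 1.128 = 128.3030

128.303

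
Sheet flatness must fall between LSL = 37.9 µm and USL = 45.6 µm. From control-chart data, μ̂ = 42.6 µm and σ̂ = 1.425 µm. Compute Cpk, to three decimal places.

0.702

Cpu = (USL − μ̂) / (3σ̂) = (45.6 − 42.6) / (3 × 1.425) = 0.7018; Cpl = (μ̂ − LSL) / (3σ̂) = (42.6 − 37.9) / (3 × 1.425) = 1.0994; Cpk = min(Cpu, Cpl) = 0.7018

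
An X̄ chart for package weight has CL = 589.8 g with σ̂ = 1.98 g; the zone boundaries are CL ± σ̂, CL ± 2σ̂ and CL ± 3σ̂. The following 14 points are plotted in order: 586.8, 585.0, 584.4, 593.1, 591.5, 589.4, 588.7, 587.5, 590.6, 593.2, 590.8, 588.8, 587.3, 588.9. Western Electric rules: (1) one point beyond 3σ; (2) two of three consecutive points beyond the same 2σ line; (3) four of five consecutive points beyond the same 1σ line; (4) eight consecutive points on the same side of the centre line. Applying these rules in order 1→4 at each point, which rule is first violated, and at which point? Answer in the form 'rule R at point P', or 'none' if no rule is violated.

rule 2 at point 3

Zone of each point (C = within 1σ̂, B = 1σ̂–2σ̂, A = 2σ̂–3σ̂, * = beyond 3σ̂; sign = side of CL): 1:-B, 2:-A, 3:-A, 4:+B, 5:+C, 6:-C, 7:-C, 8:-B, 9:+C, 10:+B, 11:+C, 12:-C, 13:-B, 14:-C
Rule 2 (two of three consecutive points beyond the same 2σ limit) is satisfied at point 3.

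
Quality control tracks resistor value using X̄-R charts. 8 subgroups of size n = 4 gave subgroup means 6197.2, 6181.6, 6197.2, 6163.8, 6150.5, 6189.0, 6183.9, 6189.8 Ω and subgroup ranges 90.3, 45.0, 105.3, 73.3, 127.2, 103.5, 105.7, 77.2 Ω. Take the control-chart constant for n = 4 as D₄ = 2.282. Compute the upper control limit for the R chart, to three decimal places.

207.519

R̄ = (90.3 + 45.0 + 105.3 + 73.3 + 127.2 + 103.5 + 105.7 + 77.2) / 8 = 727.5000 / 8 = 90.9375
UCL_R = D₄·R̄ = 2.282 × 90.9375 = 207.5194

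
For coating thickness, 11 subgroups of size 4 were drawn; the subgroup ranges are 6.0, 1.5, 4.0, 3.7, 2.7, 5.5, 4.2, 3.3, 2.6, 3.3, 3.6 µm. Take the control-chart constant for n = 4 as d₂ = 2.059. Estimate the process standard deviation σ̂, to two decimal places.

1.78

R̄ = (6.0 + 1.5 + 4.0 + 3.7 + 2.7 + 5.5 + 4.2 + 3.3 + 2.6 + 3.3 + 3.6) / 11 = 3.6727
σ̂ = R̄ / d₂ = 3.6727 / 2.059 = 1.7837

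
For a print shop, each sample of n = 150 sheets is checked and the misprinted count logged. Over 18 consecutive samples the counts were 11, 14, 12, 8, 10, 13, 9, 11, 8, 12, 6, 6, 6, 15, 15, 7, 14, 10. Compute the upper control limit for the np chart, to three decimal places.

19.718

p̄ = Σdᵢ / (k·n) = 187 / (18 × 150) = 0.06926
UCL = np̄ + 3·√(np̄(1−p̄)) = 10.3889 + 3 × √(10.3889×0.93074) = 10.3889 + 3 × 3.1096 = 19.7176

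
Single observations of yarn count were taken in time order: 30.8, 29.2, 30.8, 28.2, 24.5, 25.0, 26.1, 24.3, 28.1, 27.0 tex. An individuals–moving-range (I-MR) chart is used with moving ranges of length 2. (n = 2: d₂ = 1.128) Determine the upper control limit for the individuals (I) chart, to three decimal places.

X̄ = (30.8 + 29.2 + 30.8 + 28.2 + 24.5 + 25.0 + 26.1 + 24.3 + 28.1 + 27.0) / 10 = 27.4000
Moving ranges: 1.6, 1.6, 2.6, 3.7, 0.5, 1.1, 1.8, 3.8, 1.1; M̄R̄ = 17.8000 / 9 = 1.9778
UCL = X̄ + 3·M̄R̄/d₂ = 27.4000 + 3 × 1.9778 / 1.128 = 32.6600

32.660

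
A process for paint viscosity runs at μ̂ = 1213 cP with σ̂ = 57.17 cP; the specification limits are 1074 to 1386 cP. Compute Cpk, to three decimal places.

Cpu = (USL − μ̂) / (3σ̂) = (1386 − 1213) / (3 × 57.17) = 1.0087; Cpl = (μ̂ − LSL) / (3σ̂) = (1213 − 1074) / (3 × 57.17) = 0.8104; Cpk = min(Cpu, Cpl) = 0.8104

0.810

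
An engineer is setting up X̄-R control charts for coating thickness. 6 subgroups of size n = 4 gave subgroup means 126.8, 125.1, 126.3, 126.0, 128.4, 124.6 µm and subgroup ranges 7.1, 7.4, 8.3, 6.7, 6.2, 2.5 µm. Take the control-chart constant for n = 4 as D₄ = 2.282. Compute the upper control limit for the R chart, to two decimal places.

R̄ = (7.1 + 7.4 + 8.3 + 6.7 + 6.2 + 2.5) / 6 = 38.2000 / 6 = 6.3667
UCL_R = D₄·R̄ = 2.282 × 6.3667 = 14.5287

14.53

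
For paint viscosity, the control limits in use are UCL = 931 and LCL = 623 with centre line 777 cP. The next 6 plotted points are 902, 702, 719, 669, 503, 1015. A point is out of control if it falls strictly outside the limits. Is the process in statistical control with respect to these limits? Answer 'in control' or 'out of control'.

Compare each point to [623, 931]: sample 5 = 503 < LCL; sample 6 = 1015 > UCL.

out of control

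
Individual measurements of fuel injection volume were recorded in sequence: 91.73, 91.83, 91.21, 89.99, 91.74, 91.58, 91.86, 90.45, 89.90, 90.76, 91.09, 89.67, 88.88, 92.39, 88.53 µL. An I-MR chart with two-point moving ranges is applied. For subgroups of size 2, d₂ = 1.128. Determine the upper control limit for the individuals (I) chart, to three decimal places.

93.977

X̄ = (91.73 + 91.83 + 91.21 + 89.99 + 91.74 + 91.58 + 91.86 + 90.45 + 89.90 + 90.76 + 91.09 + 89.67 + 88.88 + 92.39 + 88.53) / 15 = 90.7740
Moving ranges: 0.10, 0.62, 1.22, 1.75, 0.16, 0.28, 1.41, 0.55, 0.86, 0.33, 1.42, 0.79, 3.51, 3.86; M̄R̄ = 16.8600 / 14 = 1.2043
UCL = X̄ + 3·M̄R̄/d₂ = 90.7740 + 3 × 1.2043 / 1.128 = 93.9769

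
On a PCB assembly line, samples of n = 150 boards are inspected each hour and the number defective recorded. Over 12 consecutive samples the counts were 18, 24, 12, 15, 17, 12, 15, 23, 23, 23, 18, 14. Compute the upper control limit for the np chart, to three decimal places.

p̄ = Σdᵢ / (k·n) = 214 / (12 × 150) = 0.11889
UCL = np̄ + 3·√(np̄(1−p̄)) = 17.8333 + 3 × √(17.8333×0.88111) = 17.8333 + 3 × 3.9640 = 29.7253

29.725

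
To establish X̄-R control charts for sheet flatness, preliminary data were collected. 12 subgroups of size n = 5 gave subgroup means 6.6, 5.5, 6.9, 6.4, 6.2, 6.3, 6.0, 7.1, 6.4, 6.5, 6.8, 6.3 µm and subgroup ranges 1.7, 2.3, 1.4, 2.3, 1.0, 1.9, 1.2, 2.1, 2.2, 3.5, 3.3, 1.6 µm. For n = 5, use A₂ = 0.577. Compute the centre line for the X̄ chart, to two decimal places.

X̄̄ = (6.6 + 5.5 + 6.9 + 6.4 + 6.2 + 6.3 + 6.0 + 7.1 + 6.4 + 6.5 + 6.8 + 6.3) / 12 = 77.0000 / 12 = 6.4167
CL = X̄̄ = 6.4167

6.42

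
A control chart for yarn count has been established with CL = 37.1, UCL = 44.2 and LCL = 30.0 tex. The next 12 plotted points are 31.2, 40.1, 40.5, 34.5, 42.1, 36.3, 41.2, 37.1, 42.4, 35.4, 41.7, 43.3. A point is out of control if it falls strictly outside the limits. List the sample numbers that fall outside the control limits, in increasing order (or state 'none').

All 12 points lie within [30.0, 44.2].

none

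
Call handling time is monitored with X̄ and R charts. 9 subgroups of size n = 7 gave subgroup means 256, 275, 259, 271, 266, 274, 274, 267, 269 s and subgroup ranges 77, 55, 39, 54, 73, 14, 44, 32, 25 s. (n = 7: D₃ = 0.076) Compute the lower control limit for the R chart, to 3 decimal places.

3.488

R̄ = (77 + 55 + 39 + 54 + 73 + 14 + 44 + 32 + 25) / 9 = 413.0000 / 9 = 45.8889
LCL_R = D₃·R̄ = 0.076 × 45.8889 = 3.4876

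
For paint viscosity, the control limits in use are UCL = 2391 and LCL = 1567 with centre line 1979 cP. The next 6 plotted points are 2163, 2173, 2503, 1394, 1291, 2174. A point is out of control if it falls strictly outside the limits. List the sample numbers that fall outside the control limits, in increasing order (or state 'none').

3, 4, 5

Compare each point to [1567, 2391]: sample 3 = 2503 > UCL; sample 4 = 1394 < LCL; sample 5 = 1291 < LCL.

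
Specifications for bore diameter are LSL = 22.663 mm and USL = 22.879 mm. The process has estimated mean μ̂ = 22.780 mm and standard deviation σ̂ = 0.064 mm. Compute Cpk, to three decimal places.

0.516

Cpu = (USL − μ̂) / (3σ̂) = (22.879 − 22.780) / (3 × 0.064) = 0.5156; Cpl = (μ̂ − LSL) / (3σ̂) = (22.780 − 22.663) / (3 × 0.064) = 0.6094; Cpk = min(Cpu, Cpl) = 0.5156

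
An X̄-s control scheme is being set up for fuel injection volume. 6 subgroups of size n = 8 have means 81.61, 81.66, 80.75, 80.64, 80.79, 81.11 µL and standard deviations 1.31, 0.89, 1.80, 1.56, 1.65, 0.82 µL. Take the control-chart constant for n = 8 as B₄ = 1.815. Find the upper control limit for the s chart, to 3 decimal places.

2.429

s̄ = (1.31 + 0.89 + 1.80 + 1.56 + 1.65 + 0.82) / 6 = 1.3383
UCL_s = B₄·s̄ = 1.815 × 1.3383 = 2.4291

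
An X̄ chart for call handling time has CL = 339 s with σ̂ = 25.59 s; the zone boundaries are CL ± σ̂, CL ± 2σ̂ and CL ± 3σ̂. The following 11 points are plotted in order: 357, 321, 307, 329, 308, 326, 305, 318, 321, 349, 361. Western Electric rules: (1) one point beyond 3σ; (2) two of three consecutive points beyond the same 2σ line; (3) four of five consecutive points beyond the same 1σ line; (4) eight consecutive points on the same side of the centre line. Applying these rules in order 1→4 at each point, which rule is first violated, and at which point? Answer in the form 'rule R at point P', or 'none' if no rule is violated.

Zone of each point (C = within 1σ̂, B = 1σ̂–2σ̂, A = 2σ̂–3σ̂, * = beyond 3σ̂; sign = side of CL): 1:+C, 2:-C, 3:-B, 4:-C, 5:-B, 6:-C, 7:-B, 8:-C, 9:-C, 10:+C, 11:+C
Rule 4 (eight consecutive points on the same side of the centre line) is satisfied at point 9.

rule 4 at point 9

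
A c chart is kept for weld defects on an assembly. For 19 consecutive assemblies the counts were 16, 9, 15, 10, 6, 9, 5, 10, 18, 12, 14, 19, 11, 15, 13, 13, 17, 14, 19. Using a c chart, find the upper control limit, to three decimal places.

23.668

c̄ = (16 + 9 + 15 + 10 + 6 + 9 + 5 + 10 + 18 + 12 + 14 + 19 + 11 + 15 + 13 + 13 + 17 + 14 + 19) / 19 = 245 / 19 = 12.8947
UCL = c̄ + 3√c̄ = 12.8947 + 3 × √12.8947 = 12.8947 + 3 × 3.5909 = 23.6675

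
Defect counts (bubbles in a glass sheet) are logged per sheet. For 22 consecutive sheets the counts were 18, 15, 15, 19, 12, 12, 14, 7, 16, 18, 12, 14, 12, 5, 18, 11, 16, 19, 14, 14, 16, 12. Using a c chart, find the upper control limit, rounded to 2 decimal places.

25.29

c̄ = (18 + 15 + 15 + 19 + 12 + 12 + 14 + 7 + 16 + 18 + 12 + 14 + 12 + 5 + 18 + 11 + 16 + 19 + 14 + 14 + 16 + 12) / 22 = 309 / 22 = 14.0455
UCL = c̄ + 3√c̄ = 14.0455 + 3 × √14.0455 = 14.0455 + 3 × 3.7477 = 25.2886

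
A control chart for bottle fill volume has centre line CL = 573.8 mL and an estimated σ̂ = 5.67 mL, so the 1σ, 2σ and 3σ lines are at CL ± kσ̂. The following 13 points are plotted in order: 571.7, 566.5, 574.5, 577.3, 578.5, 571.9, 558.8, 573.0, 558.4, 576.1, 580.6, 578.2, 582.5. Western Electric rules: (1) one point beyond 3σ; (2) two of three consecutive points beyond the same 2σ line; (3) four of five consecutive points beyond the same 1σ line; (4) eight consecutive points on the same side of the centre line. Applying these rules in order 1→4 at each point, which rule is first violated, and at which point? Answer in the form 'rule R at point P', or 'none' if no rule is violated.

rule 2 at point 9

Zone of each point (C = within 1σ̂, B = 1σ̂–2σ̂, A = 2σ̂–3σ̂, * = beyond 3σ̂; sign = side of CL): 1:-C, 2:-B, 3:+C, 4:+C, 5:+C, 6:-C, 7:-A, 8:-C, 9:-A, 10:+C, 11:+B, 12:+C, 13:+B
Rule 2 (two of three consecutive points beyond the same 2σ limit) is satisfied at point 9.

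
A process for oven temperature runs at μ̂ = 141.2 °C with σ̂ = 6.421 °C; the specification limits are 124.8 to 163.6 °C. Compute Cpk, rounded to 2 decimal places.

0.85

Cpu = (USL − μ̂) / (3σ̂) = (163.6 − 141.2) / (3 × 6.421) = 1.1629; Cpl = (μ̂ − LSL) / (3σ̂) = (141.2 − 124.8) / (3 × 6.421) = 0.8514; Cpk = min(Cpu, Cpl) = 0.8514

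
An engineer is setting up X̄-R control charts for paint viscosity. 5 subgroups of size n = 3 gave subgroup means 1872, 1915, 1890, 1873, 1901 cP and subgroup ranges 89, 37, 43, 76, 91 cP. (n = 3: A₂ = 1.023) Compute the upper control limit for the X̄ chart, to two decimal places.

X̄̄ = (1872 + 1915 + 1890 + 1873 + 1901) / 5 = 9451.0000 / 5 = 1890.2000
R̄ = (89 + 37 + 43 + 76 + 91) / 5 = 336.0000 / 5 = 67.2000
UCL = X̄̄ + A₂·R̄ = 1890.2000 + 1.023 × 67.2000 = 1958.9456

1958.95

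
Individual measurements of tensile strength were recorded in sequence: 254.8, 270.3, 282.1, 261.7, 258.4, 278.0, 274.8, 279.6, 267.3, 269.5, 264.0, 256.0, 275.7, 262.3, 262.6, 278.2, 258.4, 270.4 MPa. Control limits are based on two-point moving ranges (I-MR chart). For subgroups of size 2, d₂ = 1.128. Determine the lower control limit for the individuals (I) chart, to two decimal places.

238.69

X̄ = (254.8 + 270.3 + 282.1 + 261.7 + 258.4 + 278.0 + 274.8 + 279.6 + 267.3 + 269.5 + 264.0 + 256.0 + 275.7 + 262.3 + 262.6 + 278.2 + 258.4 + 270.4) / 18 = 268.0056
Moving ranges: 15.5, 11.8, 20.4, 3.3, 19.6, 3.2, 4.8, 12.3, 2.2, 5.5, 8.0, 19.7, 13.4, 0.3, 15.6, 19.8, 12.0; M̄R̄ = 187.4000 / 17 = 11.0235
LCL = X̄ − 3·M̄R̄/d₂ = 268.0056 − 3 × 11.0235 / 1.128 = 238.6877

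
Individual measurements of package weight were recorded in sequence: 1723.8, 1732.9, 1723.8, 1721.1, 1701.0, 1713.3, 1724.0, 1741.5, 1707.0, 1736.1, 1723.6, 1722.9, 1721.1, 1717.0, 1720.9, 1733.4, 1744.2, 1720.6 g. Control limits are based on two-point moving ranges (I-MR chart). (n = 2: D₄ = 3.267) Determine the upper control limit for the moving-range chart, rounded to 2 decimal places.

41.32

Moving ranges: 9.1, 9.1, 2.7, 20.1, 12.3, 10.7, 17.5, 34.5, 29.1, 12.5, 0.7, 1.8, 4.1, 3.9, 12.5, 10.8, 23.6; M̄R̄ = 215.0000 / 17 = 12.6471
UCL_MR = D₄·M̄R̄ = 3.267 × 12.6471 = 41.3179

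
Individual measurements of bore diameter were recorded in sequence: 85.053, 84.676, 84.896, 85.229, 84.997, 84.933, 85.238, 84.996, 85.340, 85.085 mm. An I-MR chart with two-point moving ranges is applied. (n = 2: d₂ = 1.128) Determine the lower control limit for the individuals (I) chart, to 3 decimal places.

84.343

X̄ = (85.053 + 84.676 + 84.896 + 85.229 + 84.997 + 84.933 + 85.238 + 84.996 + 85.340 + 85.085) / 10 = 85.0443
Moving ranges: 0.377, 0.220, 0.333, 0.232, 0.064, 0.305, 0.242, 0.344, 0.255; M̄R̄ = 2.3720 / 9 = 0.2636
LCL = X̄ − 3·M̄R̄/d₂ = 85.0443 − 3 × 0.2636 / 1.128 = 84.3434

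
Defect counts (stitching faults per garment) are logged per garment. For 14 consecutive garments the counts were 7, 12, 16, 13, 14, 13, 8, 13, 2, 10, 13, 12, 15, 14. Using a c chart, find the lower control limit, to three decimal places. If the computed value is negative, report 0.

1.366

c̄ = (7 + 12 + 16 + 13 + 14 + 13 + 8 + 13 + 2 + 10 + 13 + 12 + 15 + 14) / 14 = 162 / 14 = 11.5714
LCL = c̄ − 3√c̄ = 11.5714 − 3 × 3.4017 = 1.3664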